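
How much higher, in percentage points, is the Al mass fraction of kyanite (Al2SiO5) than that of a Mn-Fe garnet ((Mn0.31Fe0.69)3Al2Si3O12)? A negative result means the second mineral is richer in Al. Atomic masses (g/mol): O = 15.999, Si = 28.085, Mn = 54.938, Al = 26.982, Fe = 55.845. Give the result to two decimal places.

Al in Al2SiO5: molar mass 162.044 g/mol; 2×26.982 = 53.964 g → 33.30 wt%.
Al in (Mn0.31Fe0.69)3Al2Si3O12: molar mass 496.898 g/mol; 2×26.982 = 53.964 g → 10.86 wt%.
Difference = 33.30 − 10.86 = 22.44 percentage points.

22.44 percentage points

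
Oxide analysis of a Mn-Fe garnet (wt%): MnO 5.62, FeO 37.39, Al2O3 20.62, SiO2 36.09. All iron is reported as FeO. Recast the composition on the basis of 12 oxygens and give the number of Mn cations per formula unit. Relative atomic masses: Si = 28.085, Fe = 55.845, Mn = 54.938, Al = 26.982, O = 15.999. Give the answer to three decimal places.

0.395 Mn apfu

MnO: 5.62/70.937 = 0.07923 mol → 0.07923 mol Mn, 0.07923 mol O.
FeO: 37.39/71.844 = 0.52043 mol → 0.52043 mol Fe, 0.52043 mol O.
Al2O3: 20.62/101.961 = 0.20223 mol → 0.40446 mol Al, 0.60669 mol O.
SiO2: 36.09/60.083 = 0.60067 mol → 0.60067 mol Si, 1.20134 mol O.
Total oxygen = 2.40769 mol. Normalization factor = 12/2.40769 = 4.98403.
Mn per 12 O = 0.07923 × 4.98403 = 0.395.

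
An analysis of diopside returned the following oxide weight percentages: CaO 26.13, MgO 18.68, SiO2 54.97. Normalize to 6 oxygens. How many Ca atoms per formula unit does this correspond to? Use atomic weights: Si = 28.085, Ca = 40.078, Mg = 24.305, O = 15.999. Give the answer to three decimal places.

CaO: 26.13/56.077 = 0.46597 mol → 0.46597 mol Ca, 0.46597 mol O.
MgO: 18.68/40.304 = 0.46348 mol → 0.46348 mol Mg, 0.46348 mol O.
SiO2: 54.97/60.083 = 0.91490 mol → 0.91490 mol Si, 1.82980 mol O.
Total oxygen = 2.75925 mol. Normalization factor = 6/2.75925 = 2.17450.
Ca per 6 O = 0.46597 × 2.17450 = 1.013.

1.013 Ca apfu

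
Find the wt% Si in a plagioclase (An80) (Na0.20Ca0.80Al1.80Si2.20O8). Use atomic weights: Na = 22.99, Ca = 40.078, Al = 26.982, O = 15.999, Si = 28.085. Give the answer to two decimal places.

22.47 weight percent

Formula mass = 0.20×22.99 + 0.80×40.078 + 1.80×26.982 + 2.20×28.085 + 8×15.999 = 275.007 g/mol, of which 61.787 g is Si.
So Si makes up 61.787/275.007 = 0.2247 of the mass, i.e. 22.47%.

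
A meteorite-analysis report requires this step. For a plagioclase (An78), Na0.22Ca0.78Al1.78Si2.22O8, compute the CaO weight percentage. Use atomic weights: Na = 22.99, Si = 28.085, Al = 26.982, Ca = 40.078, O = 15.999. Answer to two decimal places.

15.92 wt%

M(Na0.22Ca0.78Al1.78Si2.22O8) = 274.687 g/mol; M(CaO) = 56.077 g/mol.
Moles CaO per formula unit = 0.78 Ca ÷ 1 = 0.7800.
CaO fraction = (0.7800 × 56.077) / 274.687 = 43.740/274.687 = 0.1592.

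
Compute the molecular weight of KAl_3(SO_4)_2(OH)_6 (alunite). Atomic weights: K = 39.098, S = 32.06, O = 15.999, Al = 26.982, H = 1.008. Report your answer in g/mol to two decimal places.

414.20 g/mol

K: 1 × 39.098 = 39.0980
Al: 3 × 26.982 = 80.9460
S: 2 × 32.06 = 64.1200
O: 14 × 15.999 = 223.9860
H: 6 × 1.008 = 6.0480
Summing the contributions gives the formula mass.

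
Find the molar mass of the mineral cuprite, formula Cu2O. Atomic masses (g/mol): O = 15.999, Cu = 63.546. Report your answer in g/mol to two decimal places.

The formula mass is the sum 2(63.546) + 1(15.999).

143.09 g/mol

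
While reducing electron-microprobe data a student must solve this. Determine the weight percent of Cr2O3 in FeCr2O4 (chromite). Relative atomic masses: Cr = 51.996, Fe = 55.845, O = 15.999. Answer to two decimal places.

67.90 wt%

M(FeCr2O4) = 223.833 g/mol; M(Cr2O3) = 151.989 g/mol.
Moles Cr2O3 per formula unit = 2 Cr ÷ 2 = 1.0000.
Cr2O3 fraction = (1.0000 × 151.989) / 223.833 = 151.989/223.833 = 0.6790.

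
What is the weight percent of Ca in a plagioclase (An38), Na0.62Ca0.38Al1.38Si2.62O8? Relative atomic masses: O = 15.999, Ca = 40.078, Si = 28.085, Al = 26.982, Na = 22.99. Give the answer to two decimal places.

Formula mass = 0.62*22.99 + 0.38*40.078 + 1.38*26.982 + 2.62*28.085 + 8*15.999 = 268.293 g/mol, of which 15.230 g is Ca.
So Ca makes up 15.230/268.293 = 0.0568 of the mass, i.e. 5.68%.

5.68 wt%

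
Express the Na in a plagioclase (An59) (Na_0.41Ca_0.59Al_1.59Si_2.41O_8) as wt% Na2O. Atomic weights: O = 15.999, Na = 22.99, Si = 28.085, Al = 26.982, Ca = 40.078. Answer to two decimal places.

M(Na_0.41Ca_0.59Al_1.59Si_2.41O_8) = 271.650 g/mol; M(Na2O) = 61.979 g/mol.
Moles Na2O per formula unit = 0.41 Na ÷ 2 = 0.2050.
Na2O fraction = (0.2050 × 61.979) / 271.650 = 12.706/271.650 = 0.0468.

4.68 wt%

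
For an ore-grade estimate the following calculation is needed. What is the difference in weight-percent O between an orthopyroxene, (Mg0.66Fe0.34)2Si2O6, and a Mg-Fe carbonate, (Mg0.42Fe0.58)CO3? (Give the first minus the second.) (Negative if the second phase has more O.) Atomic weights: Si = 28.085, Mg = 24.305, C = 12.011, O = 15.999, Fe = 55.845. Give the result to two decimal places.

M((Mg0.66Fe0.34)2Si2O6) = 222.221 g/mol, so wt% O = 95.994/222.221 × 100 = 43.20%.
M((Mg0.42Fe0.58)CO3) = 102.606 g/mol, so wt% O = 47.997/102.606 × 100 = 46.78%.
43.20 − 46.78 = -3.58 pp.

-3.58 percentage points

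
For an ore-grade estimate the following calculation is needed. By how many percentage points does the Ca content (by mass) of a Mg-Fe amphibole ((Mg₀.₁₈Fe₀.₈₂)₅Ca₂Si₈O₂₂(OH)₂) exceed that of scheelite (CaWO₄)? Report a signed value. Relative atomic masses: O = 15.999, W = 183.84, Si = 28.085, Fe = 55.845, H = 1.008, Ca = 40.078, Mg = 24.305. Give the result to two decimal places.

-5.41 percentage points

First mineral: 80.156 g Ca in 941.667 g formula = 8.51 wt% Ca.
Second mineral: 40.078 g Ca in 287.914 g formula = 13.92 wt% Ca.
8.51% − 13.92% gives a difference of -5.41 percentage points.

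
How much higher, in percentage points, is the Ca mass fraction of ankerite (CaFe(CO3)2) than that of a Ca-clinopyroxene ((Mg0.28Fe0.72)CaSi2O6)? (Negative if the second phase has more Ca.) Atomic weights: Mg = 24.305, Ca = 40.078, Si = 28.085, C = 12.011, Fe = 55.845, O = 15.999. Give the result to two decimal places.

1.81 percentage points

Ca in CaFe(CO3)2: molar mass 215.939 g/mol; 1×40.078 = 40.078 g → 18.56 wt%.
Ca in (Mg0.28Fe0.72)CaSi2O6: molar mass 239.256 g/mol; 1×40.078 = 40.078 g → 16.75 wt%.
Difference = 18.56 − 16.75 = 1.81 percentage points.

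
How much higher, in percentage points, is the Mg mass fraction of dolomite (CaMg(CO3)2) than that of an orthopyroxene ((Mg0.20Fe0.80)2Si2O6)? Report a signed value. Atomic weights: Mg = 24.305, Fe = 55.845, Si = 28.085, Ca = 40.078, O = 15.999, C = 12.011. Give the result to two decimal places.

9.31 percentage points

First mineral: 24.305 g Mg in 184.399 g formula = 13.18 wt% Mg.
Second mineral: 9.722 g Mg in 251.238 g formula = 3.87 wt% Mg.
13.18% − 3.87% gives a difference of 9.31 percentage points.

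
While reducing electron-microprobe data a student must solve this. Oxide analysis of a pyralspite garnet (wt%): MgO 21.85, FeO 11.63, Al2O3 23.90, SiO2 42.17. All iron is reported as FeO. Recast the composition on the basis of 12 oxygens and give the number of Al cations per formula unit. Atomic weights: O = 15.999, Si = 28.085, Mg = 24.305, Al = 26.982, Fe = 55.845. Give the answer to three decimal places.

2.001 Al apfu

MgO (M=40.304): mol = 0.54213; Mg = 0.54213, O = 0.54213.
FeO (M=71.844): mol = 0.16188; Fe = 0.16188, O = 0.16188.
Al2O3 (M=101.961): mol = 0.23440; Al = 0.46880, O = 0.70320.
SiO2 (M=60.083): mol = 0.70186; Si = 0.70186, O = 1.40372.
ΣO = 2.81093; factor = 12/ΣO = 4.26905.
Al apfu = 0.46880 × 4.26905 = 2.001.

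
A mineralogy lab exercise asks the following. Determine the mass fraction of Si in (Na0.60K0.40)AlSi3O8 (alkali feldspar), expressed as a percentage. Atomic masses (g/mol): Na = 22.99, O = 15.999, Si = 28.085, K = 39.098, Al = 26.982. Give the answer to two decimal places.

M((Na0.60K0.40)AlSi3O8) = 268.662 g/mol.
Si contributes 3 × 28.085 = 84.255 g per mole.
84.255/268.662 = 0.3136 → 31.36%.

31.36 wt%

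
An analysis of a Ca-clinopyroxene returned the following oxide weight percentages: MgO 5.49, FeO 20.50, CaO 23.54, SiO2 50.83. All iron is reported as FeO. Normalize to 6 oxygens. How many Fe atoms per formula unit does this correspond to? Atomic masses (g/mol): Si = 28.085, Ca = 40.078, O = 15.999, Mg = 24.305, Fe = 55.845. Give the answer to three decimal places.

0.676 Fe apfu

5.49 wt% MgO ÷ 40.304 g/mol = 0.13621 mol, giving 0.13621 Mg and 0.13621 O.
20.50 wt% FeO ÷ 71.844 g/mol = 0.28534 mol, giving 0.28534 Fe and 0.28534 O.
23.54 wt% CaO ÷ 56.077 g/mol = 0.41978 mol, giving 0.41978 Ca and 0.41978 O.
50.83 wt% SiO2 ÷ 60.083 g/mol = 0.84600 mol, giving 0.84600 Si and 1.69200 O.
Oxygen sums to 2.53333; scaling by 6/2.53333 = 2.36842 puts the formula on 6 O.
Fe: 0.28534 × 2.36842 = 0.676 atoms per formula unit.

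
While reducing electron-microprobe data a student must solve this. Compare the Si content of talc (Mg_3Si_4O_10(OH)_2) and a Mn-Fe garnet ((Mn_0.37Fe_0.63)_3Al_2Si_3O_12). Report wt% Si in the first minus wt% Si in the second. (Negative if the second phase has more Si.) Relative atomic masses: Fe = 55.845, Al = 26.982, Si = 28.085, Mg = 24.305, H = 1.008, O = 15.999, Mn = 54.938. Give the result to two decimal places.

M(Mg_3Si_4O_10(OH)_2) = 379.259 g/mol, so wt% Si = 112.340/379.259 × 100 = 29.62%.
M((Mn_0.37Fe_0.63)_3Al_2Si_3O_12) = 496.735 g/mol, so wt% Si = 84.255/496.735 × 100 = 16.96%.
29.62 − 16.96 = 12.66 pp.

12.66 percentage points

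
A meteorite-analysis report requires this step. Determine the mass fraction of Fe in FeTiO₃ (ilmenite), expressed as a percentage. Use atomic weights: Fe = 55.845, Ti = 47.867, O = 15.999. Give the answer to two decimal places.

36.81 mass %

Formula mass = 1*55.845 + 1*47.867 + 3*15.999 = 151.709 g/mol, of which 55.845 g is Fe.
So Fe makes up 55.845/151.709 = 0.3681 of the mass, i.e. 36.81%.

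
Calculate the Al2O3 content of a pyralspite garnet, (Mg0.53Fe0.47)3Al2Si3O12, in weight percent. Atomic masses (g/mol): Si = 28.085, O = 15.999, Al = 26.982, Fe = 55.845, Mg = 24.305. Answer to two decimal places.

Formula mass = 447.593 g/mol.
2 Al → 1.0000 mol Al2O3 per formula unit; M(Al2O3) = 101.961, so Al2O3 mass = 101.961 g.
101.961/447.593 × 100 = 22.78 wt%.

22.78 wt%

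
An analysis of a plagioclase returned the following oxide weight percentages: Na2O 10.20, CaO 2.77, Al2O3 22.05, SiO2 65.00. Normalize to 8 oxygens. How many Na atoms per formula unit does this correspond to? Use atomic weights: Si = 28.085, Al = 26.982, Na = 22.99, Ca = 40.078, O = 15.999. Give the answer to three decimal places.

0.870 Na apfu

Na2O: 10.20/61.979 = 0.16457 mol → 0.32914 mol Na, 0.16457 mol O.
CaO: 2.77/56.077 = 0.04940 mol → 0.04940 mol Ca, 0.04940 mol O.
Al2O3: 22.05/101.961 = 0.21626 mol → 0.43252 mol Al, 0.64878 mol O.
SiO2: 65.00/60.083 = 1.08184 mol → 1.08184 mol Si, 2.16368 mol O.
Total oxygen = 3.02643 mol. Normalization factor = 8/3.02643 = 2.64338.
Na per 8 O = 0.32914 × 2.64338 = 0.870.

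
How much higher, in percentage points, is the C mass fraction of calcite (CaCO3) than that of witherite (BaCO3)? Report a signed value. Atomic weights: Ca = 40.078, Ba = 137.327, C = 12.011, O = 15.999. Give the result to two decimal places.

5.91 percentage points

M(CaCO3) = 100.086 g/mol, so wt% C = 12.011/100.086 × 100 = 12.00%.
M(BaCO3) = 197.335 g/mol, so wt% C = 12.011/197.335 × 100 = 6.09%.
12.00 − 6.09 = 5.91 pp.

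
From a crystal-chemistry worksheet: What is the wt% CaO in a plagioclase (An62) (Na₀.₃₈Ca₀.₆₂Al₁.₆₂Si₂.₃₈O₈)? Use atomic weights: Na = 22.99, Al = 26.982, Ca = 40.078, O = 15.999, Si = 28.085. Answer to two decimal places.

12.78 wt%

Molar mass of Na₀.₃₈Ca₀.₆₂Al₁.₆₂Si₂.₃₈O₈ = 0.38×22.99 + 0.62×40.078 + 1.62×26.982 + 2.38×28.085 + 8×15.999 = 272.130 g/mol.
Each formula unit contains 0.62 Ca, equivalent to 0.62/1 = 0.6200 mol CaO.
M(CaO) = 1×40.078 + 1×15.999 = 56.077 g/mol.
Mass of CaO per formula unit = 0.6200 × 56.077 = 34.768 g.
CaO wt% = 34.768 / 272.130 × 100 = 12.78%.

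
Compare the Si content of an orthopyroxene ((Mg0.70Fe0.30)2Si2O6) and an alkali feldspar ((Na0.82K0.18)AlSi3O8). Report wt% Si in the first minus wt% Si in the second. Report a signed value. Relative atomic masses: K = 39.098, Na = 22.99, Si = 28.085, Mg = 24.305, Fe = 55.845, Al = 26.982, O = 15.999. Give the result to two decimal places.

-6.21 percentage points

M((Mg0.70Fe0.30)2Si2O6) = 219.698 g/mol, so wt% Si = 56.170/219.698 × 100 = 25.57%.
M((Na0.82K0.18)AlSi3O8) = 265.118 g/mol, so wt% Si = 84.255/265.118 × 100 = 31.78%.
25.57 − 31.78 = -6.21 pp.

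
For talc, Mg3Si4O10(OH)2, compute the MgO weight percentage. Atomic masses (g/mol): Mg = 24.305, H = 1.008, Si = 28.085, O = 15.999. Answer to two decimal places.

Formula mass = 379.259 g/mol.
3 Mg → 3.0000 mol MgO per formula unit; M(MgO) = 40.304, so MgO mass = 120.912 g.
120.912/379.259 × 100 = 31.88 wt%.

31.88 wt%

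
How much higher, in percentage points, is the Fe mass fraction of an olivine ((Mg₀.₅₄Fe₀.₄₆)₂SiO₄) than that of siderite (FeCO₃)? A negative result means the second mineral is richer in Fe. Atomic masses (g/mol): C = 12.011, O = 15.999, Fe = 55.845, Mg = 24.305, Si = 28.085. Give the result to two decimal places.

-17.93 percentage points

M((Mg₀.₅₄Fe₀.₄₆)₂SiO₄) = 169.708 g/mol, so wt% Fe = 51.377/169.708 × 100 = 30.27%.
M(FeCO₃) = 115.853 g/mol, so wt% Fe = 55.845/115.853 × 100 = 48.20%.
30.27 − 48.20 = -17.93 pp.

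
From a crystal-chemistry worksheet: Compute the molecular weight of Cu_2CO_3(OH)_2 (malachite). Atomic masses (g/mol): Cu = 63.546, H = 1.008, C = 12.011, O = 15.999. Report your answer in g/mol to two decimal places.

221.11 g/mol

M = 2(63.546) + 1(12.011) + 5(15.999) + 2(1.008)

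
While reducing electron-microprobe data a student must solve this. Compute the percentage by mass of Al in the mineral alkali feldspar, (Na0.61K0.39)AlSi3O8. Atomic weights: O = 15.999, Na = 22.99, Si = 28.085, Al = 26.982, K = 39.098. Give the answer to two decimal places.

Molar mass of (Na0.61K0.39)AlSi3O8: 0.61*22.99 + 0.39*39.098 + 1*26.982 + 3*28.085 + 8*15.999 = 268.501 g/mol.
Mass of Al per formula unit: 1 × 26.982 = 26.982 g.
Weight fraction Al = 26.982 / 268.501 = 0.1005.

10.05 mass %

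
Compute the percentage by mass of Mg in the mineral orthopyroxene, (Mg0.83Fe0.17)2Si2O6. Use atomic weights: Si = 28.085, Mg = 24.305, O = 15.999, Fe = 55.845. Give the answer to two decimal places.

19.08 wt%

M((Mg0.83Fe0.17)2Si2O6) = 211.498 g/mol.
Mg contributes 1.66 × 24.305 = 40.346 g per mole.
40.346/211.498 = 0.1908 → 19.08%.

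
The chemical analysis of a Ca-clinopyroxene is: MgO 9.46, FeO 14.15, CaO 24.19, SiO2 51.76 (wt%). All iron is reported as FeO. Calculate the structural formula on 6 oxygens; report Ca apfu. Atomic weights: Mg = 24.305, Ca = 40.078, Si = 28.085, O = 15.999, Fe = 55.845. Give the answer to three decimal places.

9.46 wt% MgO ÷ 40.304 g/mol = 0.23472 mol, giving 0.23472 Mg and 0.23472 O.
14.15 wt% FeO ÷ 71.844 g/mol = 0.19695 mol, giving 0.19695 Fe and 0.19695 O.
24.19 wt% CaO ÷ 56.077 g/mol = 0.43137 mol, giving 0.43137 Ca and 0.43137 O.
51.76 wt% SiO2 ÷ 60.083 g/mol = 0.86147 mol, giving 0.86147 Si and 1.72294 O.
Oxygen sums to 2.58598; scaling by 6/2.58598 = 2.32020 puts the formula on 6 O.
Ca: 0.43137 × 2.32020 = 1.001 atoms per formula unit.

1.001 Ca apfu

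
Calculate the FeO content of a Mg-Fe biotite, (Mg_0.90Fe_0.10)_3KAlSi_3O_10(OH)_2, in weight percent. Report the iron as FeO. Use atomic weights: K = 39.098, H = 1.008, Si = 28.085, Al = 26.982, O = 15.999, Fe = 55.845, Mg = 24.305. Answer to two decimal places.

M((Mg_0.90Fe_0.10)_3KAlSi_3O_10(OH)_2) = 426.716 g/mol; M(FeO) = 71.844 g/mol.
Moles FeO per formula unit = 0.30 Fe ÷ 1 = 0.3000.
FeO fraction = (0.3000 × 71.844) / 426.716 = 21.553/426.716 = 0.0505.

5.05 wt%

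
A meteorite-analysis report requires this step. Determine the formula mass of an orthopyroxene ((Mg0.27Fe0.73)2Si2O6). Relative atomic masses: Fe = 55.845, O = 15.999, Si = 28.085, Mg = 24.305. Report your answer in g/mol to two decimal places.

M = 0.54·24.305 + 1.46·55.845 + 2·28.085 + 6·15.999

246.82 g/mol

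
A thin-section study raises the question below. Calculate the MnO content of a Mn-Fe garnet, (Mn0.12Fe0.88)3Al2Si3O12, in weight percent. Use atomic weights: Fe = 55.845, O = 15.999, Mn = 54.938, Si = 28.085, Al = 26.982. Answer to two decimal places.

5.13 wt%

Formula mass = 497.415 g/mol.
0.36 Mn → 0.3600 mol MnO per formula unit; M(MnO) = 70.937, so MnO mass = 25.537 g.
25.537/497.415 × 100 = 5.13 wt%.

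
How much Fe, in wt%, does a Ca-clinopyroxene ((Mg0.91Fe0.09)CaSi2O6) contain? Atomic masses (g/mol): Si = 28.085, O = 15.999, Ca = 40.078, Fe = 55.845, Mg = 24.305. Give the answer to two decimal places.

2.29 wt%

M((Mg0.91Fe0.09)CaSi2O6) = 219.386 g/mol.
Fe contributes 0.09 × 55.845 = 5.026 g per mole.
5.026/219.386 = 0.0229 → 2.29%.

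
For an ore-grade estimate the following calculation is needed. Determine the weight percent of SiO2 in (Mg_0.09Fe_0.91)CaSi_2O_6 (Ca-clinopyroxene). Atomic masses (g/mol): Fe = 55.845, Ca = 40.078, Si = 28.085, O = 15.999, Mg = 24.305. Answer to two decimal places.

49.00 wt%

Molar mass of (Mg_0.09Fe_0.91)CaSi_2O_6 = 0.09·24.305 + 0.91·55.845 + 1·40.078 + 2·28.085 + 6·15.999 = 245.248 g/mol.
Each formula unit contains 2 Si, equivalent to 2/1 = 2.0000 mol SiO2.
M(SiO2) = 1×28.085 + 2×15.999 = 60.083 g/mol.
Mass of SiO2 per formula unit = 2.0000 × 60.083 = 120.166 g.
SiO2 wt% = 120.166 / 245.248 × 100 = 49.00%.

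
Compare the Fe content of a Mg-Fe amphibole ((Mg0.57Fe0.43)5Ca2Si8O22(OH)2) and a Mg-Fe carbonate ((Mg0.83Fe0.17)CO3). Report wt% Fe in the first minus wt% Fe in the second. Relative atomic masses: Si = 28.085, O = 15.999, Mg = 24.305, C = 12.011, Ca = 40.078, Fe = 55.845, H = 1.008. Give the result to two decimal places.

3.05 percentage points

Fe in (Mg0.57Fe0.43)5Ca2Si8O22(OH)2: molar mass 880.164 g/mol; 2.15×55.845 = 120.067 g → 13.64 wt%.
Fe in (Mg0.83Fe0.17)CO3: molar mass 89.675 g/mol; 0.17×55.845 = 9.494 g → 10.59 wt%.
Difference = 13.64 − 10.59 = 3.05 percentage points.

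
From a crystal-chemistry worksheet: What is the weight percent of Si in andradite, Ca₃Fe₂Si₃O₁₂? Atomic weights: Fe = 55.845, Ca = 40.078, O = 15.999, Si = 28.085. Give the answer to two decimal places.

16.58 wt%

Formula mass = 3*40.078 + 2*55.845 + 3*28.085 + 12*15.999 = 508.167 g/mol, of which 84.255 g is Si.
So Si makes up 84.255/508.167 = 0.1658 of the mass, i.e. 16.58%.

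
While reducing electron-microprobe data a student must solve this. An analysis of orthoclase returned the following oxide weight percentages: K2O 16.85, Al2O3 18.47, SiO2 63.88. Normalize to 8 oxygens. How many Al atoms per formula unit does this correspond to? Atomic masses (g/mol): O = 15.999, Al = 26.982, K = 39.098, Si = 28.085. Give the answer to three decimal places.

1.017 Al apfu

K2O: 16.85/94.195 = 0.17888 mol → 0.35776 mol K, 0.17888 mol O.
Al2O3: 18.47/101.961 = 0.18115 mol → 0.36230 mol Al, 0.54345 mol O.
SiO2: 63.88/60.083 = 1.06320 mol → 1.06320 mol Si, 2.12640 mol O.
Total oxygen = 2.84873 mol. Normalization factor = 8/2.84873 = 2.80827.
Al per 8 O = 0.36230 × 2.80827 = 1.017.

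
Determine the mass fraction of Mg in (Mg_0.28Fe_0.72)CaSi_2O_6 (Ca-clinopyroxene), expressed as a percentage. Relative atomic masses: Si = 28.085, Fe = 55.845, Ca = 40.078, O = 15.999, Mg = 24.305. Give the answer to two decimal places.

Formula mass = 0.28·24.305 + 0.72·55.845 + 1·40.078 + 2·28.085 + 6·15.999 = 239.256 g/mol, of which 6.805 g is Mg.
So Mg makes up 6.805/239.256 = 0.0284 of the mass, i.e. 2.84%.

2.84 weight percent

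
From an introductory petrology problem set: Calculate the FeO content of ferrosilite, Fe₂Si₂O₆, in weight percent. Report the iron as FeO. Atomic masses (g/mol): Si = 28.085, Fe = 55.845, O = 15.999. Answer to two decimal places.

Formula mass = 263.854 g/mol.
2 Fe → 2.0000 mol FeO per formula unit; M(FeO) = 71.844, so FeO mass = 143.688 g.
143.688/263.854 × 100 = 54.46 wt%.

54.46 wt%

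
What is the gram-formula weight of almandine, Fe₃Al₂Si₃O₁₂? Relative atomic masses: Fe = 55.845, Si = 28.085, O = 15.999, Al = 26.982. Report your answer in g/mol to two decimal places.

Fe: 3 × 55.845 = 167.5350
Al: 2 × 26.982 = 53.9640
Si: 3 × 28.085 = 84.2550
O: 12 × 15.999 = 191.9880
Summing the contributions gives the formula mass.

497.74 g/mol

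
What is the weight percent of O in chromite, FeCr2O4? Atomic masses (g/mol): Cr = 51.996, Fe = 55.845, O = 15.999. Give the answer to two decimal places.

28.59 weight percent

Molar mass of FeCr2O4: 1×55.845 + 2×51.996 + 4×15.999 = 223.833 g/mol.
Mass of O per formula unit: 4 × 15.999 = 63.996 g.
Weight fraction O = 63.996 / 223.833 = 0.2859.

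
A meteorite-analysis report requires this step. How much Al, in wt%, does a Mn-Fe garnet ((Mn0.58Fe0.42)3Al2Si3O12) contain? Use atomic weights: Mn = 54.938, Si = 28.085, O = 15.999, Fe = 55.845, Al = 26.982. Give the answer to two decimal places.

10.88 wt%

Molar mass of (Mn0.58Fe0.42)3Al2Si3O12: 1.74×54.938 + 1.26×55.845 + 2×26.982 + 3×28.085 + 12×15.999 = 496.164 g/mol.
Mass of Al per formula unit: 2 × 26.982 = 53.964 g.
Weight fraction Al = 53.964 / 496.164 = 0.1088.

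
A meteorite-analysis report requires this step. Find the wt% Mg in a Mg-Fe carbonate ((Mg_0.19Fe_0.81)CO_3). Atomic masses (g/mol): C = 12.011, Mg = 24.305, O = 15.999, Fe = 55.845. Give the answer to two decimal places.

M((Mg_0.19Fe_0.81)CO_3) = 109.860 g/mol.
Mg contributes 0.19 × 24.305 = 4.618 g per mole.
4.618/109.860 = 0.0420 → 4.20%.

4.20 mass %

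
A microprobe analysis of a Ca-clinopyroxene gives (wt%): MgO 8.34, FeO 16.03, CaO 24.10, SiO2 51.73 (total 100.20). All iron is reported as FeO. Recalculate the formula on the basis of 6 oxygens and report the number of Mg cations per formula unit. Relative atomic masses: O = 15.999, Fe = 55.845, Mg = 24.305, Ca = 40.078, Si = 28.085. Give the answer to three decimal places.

0.481 Mg apfu

MgO: 8.34/40.304 = 0.20693 mol → 0.20693 mol Mg, 0.20693 mol O.
FeO: 16.03/71.844 = 0.22312 mol → 0.22312 mol Fe, 0.22312 mol O.
CaO: 24.10/56.077 = 0.42977 mol → 0.42977 mol Ca, 0.42977 mol O.
SiO2: 51.73/60.083 = 0.86098 mol → 0.86098 mol Si, 1.72196 mol O.
Total oxygen = 2.58178 mol. Normalization factor = 6/2.58178 = 2.32398.
Mg per 6 O = 0.20693 × 2.32398 = 0.481.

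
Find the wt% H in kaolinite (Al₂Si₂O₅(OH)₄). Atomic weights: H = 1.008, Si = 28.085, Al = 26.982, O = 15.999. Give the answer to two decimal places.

1.56 mass %

Formula mass = 2*26.982 + 2*28.085 + 9*15.999 + 4*1.008 = 258.157 g/mol, of which 4.032 g is H.
So H makes up 4.032/258.157 = 0.0156 of the mass, i.e. 1.56%.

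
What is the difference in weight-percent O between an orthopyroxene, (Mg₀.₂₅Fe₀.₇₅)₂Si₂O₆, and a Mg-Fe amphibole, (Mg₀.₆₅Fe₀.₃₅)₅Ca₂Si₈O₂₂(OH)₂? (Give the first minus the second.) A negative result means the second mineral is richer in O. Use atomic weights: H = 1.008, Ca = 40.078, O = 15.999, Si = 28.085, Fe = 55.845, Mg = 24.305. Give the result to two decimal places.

M((Mg₀.₂₅Fe₀.₇₅)₂Si₂O₆) = 248.084 g/mol, so wt% O = 95.994/248.084 × 100 = 38.69%.
M((Mg₀.₆₅Fe₀.₃₅)₅Ca₂Si₈O₂₂(OH)₂) = 867.548 g/mol, so wt% O = 383.976/867.548 × 100 = 44.26%.
38.69 − 44.26 = -5.57 pp.

-5.57 percentage points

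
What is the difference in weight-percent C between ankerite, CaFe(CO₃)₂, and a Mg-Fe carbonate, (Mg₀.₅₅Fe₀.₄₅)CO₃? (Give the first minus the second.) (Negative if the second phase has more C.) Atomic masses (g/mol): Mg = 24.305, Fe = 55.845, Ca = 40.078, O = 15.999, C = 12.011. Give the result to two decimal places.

C in CaFe(CO₃)₂: molar mass 215.939 g/mol; 2×12.011 = 24.022 g → 11.12 wt%.
C in (Mg₀.₅₅Fe₀.₄₅)CO₃: molar mass 98.506 g/mol; 1×12.011 = 12.011 g → 12.19 wt%.
Difference = 11.12 − 12.19 = -1.07 percentage points.

-1.07 percentage points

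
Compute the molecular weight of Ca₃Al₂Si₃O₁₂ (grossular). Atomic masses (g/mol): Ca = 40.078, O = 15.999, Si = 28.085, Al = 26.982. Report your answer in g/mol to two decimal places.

450.44 g/mol

The formula mass is the sum 3*40.078 + 2*26.982 + 3*28.085 + 12*15.999.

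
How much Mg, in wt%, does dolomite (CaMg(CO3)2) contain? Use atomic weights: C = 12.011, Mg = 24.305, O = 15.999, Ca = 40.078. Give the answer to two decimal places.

13.18 wt%

Formula mass = 1×40.078 + 1×24.305 + 2×12.011 + 6×15.999 = 184.399 g/mol, of which 24.305 g is Mg.
So Mg makes up 24.305/184.399 = 0.1318 of the mass, i.e. 13.18%.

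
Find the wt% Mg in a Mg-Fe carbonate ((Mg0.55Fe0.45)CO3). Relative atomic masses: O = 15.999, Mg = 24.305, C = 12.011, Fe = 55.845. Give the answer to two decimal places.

13.57 weight percent

M((Mg0.55Fe0.45)CO3) = 98.506 g/mol.
Mg contributes 0.55 × 24.305 = 13.368 g per mole.
13.368/98.506 = 0.1357 → 13.57%.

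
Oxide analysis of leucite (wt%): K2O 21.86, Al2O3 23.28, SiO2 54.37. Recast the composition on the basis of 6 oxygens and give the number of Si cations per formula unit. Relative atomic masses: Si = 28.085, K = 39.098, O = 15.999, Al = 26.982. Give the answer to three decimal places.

1.991 Si apfu

K2O: 21.86/94.195 = 0.23207 mol → 0.46414 mol K, 0.23207 mol O.
Al2O3: 23.28/101.961 = 0.22832 mol → 0.45664 mol Al, 0.68496 mol O.
SiO2: 54.37/60.083 = 0.90491 mol → 0.90491 mol Si, 1.80982 mol O.
Total oxygen = 2.72685 mol. Normalization factor = 6/2.72685 = 2.20034.
Si per 6 O = 0.90491 × 2.20034 = 1.991.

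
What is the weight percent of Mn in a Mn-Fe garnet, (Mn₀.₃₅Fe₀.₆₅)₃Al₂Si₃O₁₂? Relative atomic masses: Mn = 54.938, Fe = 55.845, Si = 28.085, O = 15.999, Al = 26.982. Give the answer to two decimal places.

Molar mass of (Mn₀.₃₅Fe₀.₆₅)₃Al₂Si₃O₁₂: 1.05×54.938 + 1.95×55.845 + 2×26.982 + 3×28.085 + 12×15.999 = 496.790 g/mol.
Mass of Mn per formula unit: 1.05 × 54.938 = 57.685 g.
Weight fraction Mn = 57.685 / 496.790 = 0.1161.

11.61 mass %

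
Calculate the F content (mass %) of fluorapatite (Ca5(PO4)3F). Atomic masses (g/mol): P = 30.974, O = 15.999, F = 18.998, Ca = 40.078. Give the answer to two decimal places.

3.77 mass %

Formula mass = 5·40.078 + 3·30.974 + 12·15.999 + 1·18.998 = 504.298 g/mol, of which 18.998 g is F.
So F makes up 18.998/504.298 = 0.0377 of the mass, i.e. 3.77%.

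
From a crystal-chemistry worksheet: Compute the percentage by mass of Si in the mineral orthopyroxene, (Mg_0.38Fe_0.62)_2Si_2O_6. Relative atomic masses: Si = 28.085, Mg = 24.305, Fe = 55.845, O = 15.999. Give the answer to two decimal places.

Formula mass = 0.76×24.305 + 1.24×55.845 + 2×28.085 + 6×15.999 = 239.884 g/mol, of which 56.170 g is Si.
So Si makes up 56.170/239.884 = 0.2342 of the mass, i.e. 23.42%.

23.42 wt%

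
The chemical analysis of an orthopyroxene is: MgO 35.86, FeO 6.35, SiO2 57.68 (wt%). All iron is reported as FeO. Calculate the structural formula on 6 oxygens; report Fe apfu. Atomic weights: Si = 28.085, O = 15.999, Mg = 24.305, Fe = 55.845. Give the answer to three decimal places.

0.183 Fe apfu

MgO: 35.86/40.304 = 0.88974 mol → 0.88974 mol Mg, 0.88974 mol O.
FeO: 6.35/71.844 = 0.08839 mol → 0.08839 mol Fe, 0.08839 mol O.
SiO2: 57.68/60.083 = 0.96001 mol → 0.96001 mol Si, 1.92002 mol O.
Total oxygen = 2.89815 mol. Normalization factor = 6/2.89815 = 2.07029.
Fe per 6 O = 0.08839 × 2.07029 = 0.183.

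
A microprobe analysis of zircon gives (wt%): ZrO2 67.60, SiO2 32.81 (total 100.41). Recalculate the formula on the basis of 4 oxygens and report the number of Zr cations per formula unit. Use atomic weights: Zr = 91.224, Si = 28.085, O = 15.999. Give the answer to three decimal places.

ZrO2 (M=123.222): mol = 0.54860; Zr = 0.54860, O = 1.09720.
SiO2 (M=60.083): mol = 0.54608; Si = 0.54608, O = 1.09216.
ΣO = 2.18936; factor = 4/ΣO = 1.82702.
Zr apfu = 0.54860 × 1.82702 = 1.002.

1.002 Zr apfu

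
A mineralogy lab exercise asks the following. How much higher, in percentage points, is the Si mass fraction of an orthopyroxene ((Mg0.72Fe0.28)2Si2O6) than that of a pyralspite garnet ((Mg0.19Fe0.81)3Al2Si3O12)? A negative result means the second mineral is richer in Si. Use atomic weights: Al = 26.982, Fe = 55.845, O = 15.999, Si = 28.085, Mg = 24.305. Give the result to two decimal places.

8.15 percentage points

Si in (Mg0.72Fe0.28)2Si2O6: molar mass 218.436 g/mol; 2×28.085 = 56.170 g → 25.71 wt%.
Si in (Mg0.19Fe0.81)3Al2Si3O12: molar mass 479.764 g/mol; 3×28.085 = 84.255 g → 17.56 wt%.
Difference = 25.71 − 17.56 = 8.15 percentage points.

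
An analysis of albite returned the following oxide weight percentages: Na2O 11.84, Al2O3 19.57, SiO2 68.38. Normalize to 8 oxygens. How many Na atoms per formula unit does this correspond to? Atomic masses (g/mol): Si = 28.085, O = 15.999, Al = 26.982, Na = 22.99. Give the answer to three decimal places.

11.84 wt% Na2O ÷ 61.979 g/mol = 0.19103 mol, giving 0.38206 Na and 0.19103 O.
19.57 wt% Al2O3 ÷ 101.961 g/mol = 0.19194 mol, giving 0.38388 Al and 0.57582 O.
68.38 wt% SiO2 ÷ 60.083 g/mol = 1.13809 mol, giving 1.13809 Si and 2.27618 O.
Oxygen sums to 3.04303; scaling by 8/3.04303 = 2.62896 puts the formula on 8 O.
Na: 0.38206 × 2.62896 = 1.004 atoms per formula unit.

1.004 Na apfu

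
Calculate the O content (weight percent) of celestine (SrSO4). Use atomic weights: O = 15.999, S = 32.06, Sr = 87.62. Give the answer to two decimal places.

34.84 weight percent

Formula mass = 1×87.62 + 1×32.06 + 4×15.999 = 183.676 g/mol, of which 63.996 g is O.
So O makes up 63.996/183.676 = 0.3484 of the mass, i.e. 34.84%.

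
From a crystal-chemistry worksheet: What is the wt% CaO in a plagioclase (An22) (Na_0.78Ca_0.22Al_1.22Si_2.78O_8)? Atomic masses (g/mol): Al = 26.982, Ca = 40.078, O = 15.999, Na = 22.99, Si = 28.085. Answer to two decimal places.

M(Na_0.78Ca_0.22Al_1.22Si_2.78O_8) = 265.736 g/mol; M(CaO) = 56.077 g/mol.
Moles CaO per formula unit = 0.22 Ca ÷ 1 = 0.2200.
CaO fraction = (0.2200 × 56.077) / 265.736 = 12.337/265.736 = 0.0464.

4.64 wt%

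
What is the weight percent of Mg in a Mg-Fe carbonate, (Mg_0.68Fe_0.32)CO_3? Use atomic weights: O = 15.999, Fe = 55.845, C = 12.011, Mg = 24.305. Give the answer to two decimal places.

Formula mass = 0.68*24.305 + 0.32*55.845 + 1*12.011 + 3*15.999 = 94.406 g/mol, of which 16.527 g is Mg.
So Mg makes up 16.527/94.406 = 0.1751 of the mass, i.e. 17.51%.

17.51 mass %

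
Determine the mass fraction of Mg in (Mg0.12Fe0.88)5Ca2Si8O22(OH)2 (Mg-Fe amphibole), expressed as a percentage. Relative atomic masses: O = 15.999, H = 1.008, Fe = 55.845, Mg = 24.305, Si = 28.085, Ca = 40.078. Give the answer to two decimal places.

1.53 wt%

Molar mass of (Mg0.12Fe0.88)5Ca2Si8O22(OH)2: 0.60×24.305 + 4.40×55.845 + 2×40.078 + 8×28.085 + 24×15.999 + 2×1.008 = 951.129 g/mol.
Mass of Mg per formula unit: 0.60 × 24.305 = 14.583 g.
Weight fraction Mg = 14.583 / 951.129 = 0.0153.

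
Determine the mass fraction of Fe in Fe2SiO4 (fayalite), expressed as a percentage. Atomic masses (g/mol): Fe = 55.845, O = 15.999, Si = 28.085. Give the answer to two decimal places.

54.81 mass %

Molar mass of Fe2SiO4: 2·55.845 + 1·28.085 + 4·15.999 = 203.771 g/mol.
Mass of Fe per formula unit: 2 × 55.845 = 111.690 g.
Weight fraction Fe = 111.690 / 203.771 = 0.5481.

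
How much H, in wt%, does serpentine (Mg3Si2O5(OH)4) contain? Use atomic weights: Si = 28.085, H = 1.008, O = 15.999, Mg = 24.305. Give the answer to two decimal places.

1.46 wt%

Molar mass of Mg3Si2O5(OH)4: 3*24.305 + 2*28.085 + 9*15.999 + 4*1.008 = 277.108 g/mol.
Mass of H per formula unit: 4 × 1.008 = 4.032 g.
Weight fraction H = 4.032 / 277.108 = 0.0146.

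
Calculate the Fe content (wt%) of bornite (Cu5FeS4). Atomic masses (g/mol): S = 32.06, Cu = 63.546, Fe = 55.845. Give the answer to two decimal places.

Formula mass = 5*63.546 + 1*55.845 + 4*32.06 = 501.815 g/mol, of which 55.845 g is Fe.
So Fe makes up 55.845/501.815 = 0.1113 of the mass, i.e. 11.13%.

11.13 wt%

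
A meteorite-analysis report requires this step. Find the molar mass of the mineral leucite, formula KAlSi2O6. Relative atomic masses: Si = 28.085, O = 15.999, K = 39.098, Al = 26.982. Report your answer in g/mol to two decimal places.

K: 1 × 39.098 = 39.0980
Al: 1 × 26.982 = 26.9820
Si: 2 × 28.085 = 56.1700
O: 6 × 15.999 = 95.9940
Summing the contributions gives the formula mass.

218.24 g/mol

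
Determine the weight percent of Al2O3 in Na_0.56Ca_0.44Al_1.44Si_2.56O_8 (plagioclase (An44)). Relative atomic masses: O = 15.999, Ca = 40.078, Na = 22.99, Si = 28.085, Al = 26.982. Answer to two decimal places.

27.27 wt%

M(Na_0.56Ca_0.44Al_1.44Si_2.56O_8) = 269.252 g/mol; M(Al2O3) = 101.961 g/mol.
Moles Al2O3 per formula unit = 1.44 Al ÷ 2 = 0.7200.
Al2O3 fraction = (0.7200 × 101.961) / 269.252 = 73.412/269.252 = 0.2727.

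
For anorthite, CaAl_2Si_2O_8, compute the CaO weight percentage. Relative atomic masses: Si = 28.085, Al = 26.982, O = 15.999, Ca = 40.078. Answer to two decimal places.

20.16 wt%

Formula mass = 278.204 g/mol.
1 Ca → 1.0000 mol CaO per formula unit; M(CaO) = 56.077, so CaO mass = 56.077 g.
56.077/278.204 × 100 = 20.16 wt%.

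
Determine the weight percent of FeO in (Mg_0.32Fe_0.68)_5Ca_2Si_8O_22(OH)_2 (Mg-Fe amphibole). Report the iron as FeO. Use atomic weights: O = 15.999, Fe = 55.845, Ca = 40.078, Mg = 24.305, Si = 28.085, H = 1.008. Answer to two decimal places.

Formula mass = 919.589 g/mol.
3.40 Fe → 3.4000 mol FeO per formula unit; M(FeO) = 71.844, so FeO mass = 244.270 g.
244.270/919.589 × 100 = 26.56 wt%.

26.56 wt%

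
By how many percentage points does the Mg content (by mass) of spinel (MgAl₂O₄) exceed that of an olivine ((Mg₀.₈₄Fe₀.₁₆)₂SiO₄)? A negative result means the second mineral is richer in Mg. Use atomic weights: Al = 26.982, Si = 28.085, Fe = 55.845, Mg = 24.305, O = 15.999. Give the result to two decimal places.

M(MgAl₂O₄) = 142.265 g/mol, so wt% Mg = 24.305/142.265 × 100 = 17.08%.
M((Mg₀.₈₄Fe₀.₁₆)₂SiO₄) = 150.784 g/mol, so wt% Mg = 40.832/150.784 × 100 = 27.08%.
17.08 − 27.08 = -10.00 pp.

-10.00 percentage points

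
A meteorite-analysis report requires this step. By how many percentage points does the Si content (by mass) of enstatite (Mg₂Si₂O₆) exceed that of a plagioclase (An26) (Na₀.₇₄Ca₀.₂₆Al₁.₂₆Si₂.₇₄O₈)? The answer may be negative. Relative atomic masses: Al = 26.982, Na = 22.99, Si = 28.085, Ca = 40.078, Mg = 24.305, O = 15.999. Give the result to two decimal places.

-0.91 percentage points

First mineral: 56.170 g Si in 200.774 g formula = 27.98 wt% Si.
Second mineral: 76.953 g Si in 266.375 g formula = 28.89 wt% Si.
27.98% − 28.89% gives a difference of -0.91 percentage points.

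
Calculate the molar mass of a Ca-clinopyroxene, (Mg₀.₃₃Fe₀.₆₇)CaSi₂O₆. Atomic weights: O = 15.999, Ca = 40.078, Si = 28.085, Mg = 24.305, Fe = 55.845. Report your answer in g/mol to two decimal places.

M = 0.33(24.305) + 0.67(55.845) + 1(40.078) + 2(28.085) + 6(15.999)

237.68 g/mol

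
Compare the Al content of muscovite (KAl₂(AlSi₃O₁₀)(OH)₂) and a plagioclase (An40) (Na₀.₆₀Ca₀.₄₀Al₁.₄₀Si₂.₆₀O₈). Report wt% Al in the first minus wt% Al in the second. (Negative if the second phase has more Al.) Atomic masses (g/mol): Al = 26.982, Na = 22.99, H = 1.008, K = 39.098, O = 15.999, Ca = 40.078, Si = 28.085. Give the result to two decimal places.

Al in KAl₂(AlSi₃O₁₀)(OH)₂: molar mass 398.303 g/mol; 3×26.982 = 80.946 g → 20.32 wt%.
Al in Na₀.₆₀Ca₀.₄₀Al₁.₄₀Si₂.₆₀O₈: molar mass 268.613 g/mol; 1.40×26.982 = 37.775 g → 14.06 wt%.
Difference = 20.32 − 14.06 = 6.26 percentage points.

6.26 percentage points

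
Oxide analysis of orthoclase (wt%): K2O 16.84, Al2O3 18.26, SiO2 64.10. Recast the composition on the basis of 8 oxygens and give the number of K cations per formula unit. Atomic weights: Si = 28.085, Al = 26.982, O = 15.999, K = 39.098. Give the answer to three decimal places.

1.004 K apfu

K2O (M=94.195): mol = 0.17878; K = 0.35756, O = 0.17878.
Al2O3 (M=101.961): mol = 0.17909; Al = 0.35818, O = 0.53727.
SiO2 (M=60.083): mol = 1.06686; Si = 1.06686, O = 2.13372.
ΣO = 2.84977; factor = 8/ΣO = 2.80724.
K apfu = 0.35756 × 2.80724 = 1.004.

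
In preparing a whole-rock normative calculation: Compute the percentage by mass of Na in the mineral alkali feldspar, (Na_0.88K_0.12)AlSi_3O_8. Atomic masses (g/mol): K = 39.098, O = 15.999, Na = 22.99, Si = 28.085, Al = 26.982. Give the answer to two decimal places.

7.66 weight percent

Molar mass of (Na_0.88K_0.12)AlSi_3O_8: 0.88·22.99 + 0.12·39.098 + 1·26.982 + 3·28.085 + 8·15.999 = 264.152 g/mol.
Mass of Na per formula unit: 0.88 × 22.99 = 20.231 g.
Weight fraction Na = 20.231 / 264.152 = 0.0766.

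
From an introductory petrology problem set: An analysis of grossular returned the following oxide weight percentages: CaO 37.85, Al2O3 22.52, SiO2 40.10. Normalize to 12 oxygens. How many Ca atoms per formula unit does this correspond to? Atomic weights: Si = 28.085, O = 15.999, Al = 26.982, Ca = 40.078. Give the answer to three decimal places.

3.031 Ca apfu

CaO (M=56.077): mol = 0.67496; Ca = 0.67496, O = 0.67496.
Al2O3 (M=101.961): mol = 0.22087; Al = 0.44174, O = 0.66261.
SiO2 (M=60.083): mol = 0.66741; Si = 0.66741, O = 1.33482.
ΣO = 2.67239; factor = 12/ΣO = 4.49036.
Ca apfu = 0.67496 × 4.49036 = 3.031.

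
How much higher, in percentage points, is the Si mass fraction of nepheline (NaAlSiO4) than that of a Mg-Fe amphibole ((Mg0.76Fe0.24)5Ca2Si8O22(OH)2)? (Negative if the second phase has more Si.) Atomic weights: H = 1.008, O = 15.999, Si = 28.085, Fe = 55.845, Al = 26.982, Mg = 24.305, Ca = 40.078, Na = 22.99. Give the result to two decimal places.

-6.66 percentage points

First mineral: 28.085 g Si in 142.053 g formula = 19.77 wt% Si.
Second mineral: 224.680 g Si in 850.201 g formula = 26.43 wt% Si.
19.77% − 26.43% gives a difference of -6.66 percentage points.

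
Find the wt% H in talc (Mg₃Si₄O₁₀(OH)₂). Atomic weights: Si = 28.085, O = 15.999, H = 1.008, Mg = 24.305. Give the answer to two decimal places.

Formula mass = 3·24.305 + 4·28.085 + 12·15.999 + 2·1.008 = 379.259 g/mol, of which 2.016 g is H.
So H makes up 2.016/379.259 = 0.0053 of the mass, i.e. 0.53%.

0.53 wt%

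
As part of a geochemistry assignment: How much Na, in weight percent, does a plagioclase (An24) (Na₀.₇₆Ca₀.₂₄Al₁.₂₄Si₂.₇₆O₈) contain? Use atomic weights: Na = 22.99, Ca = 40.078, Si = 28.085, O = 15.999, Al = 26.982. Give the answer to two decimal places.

M(Na₀.₇₆Ca₀.₂₄Al₁.₂₄Si₂.₇₆O₈) = 266.055 g/mol.
Na contributes 0.76 × 22.99 = 17.472 g per mole.
17.472/266.055 = 0.0657 → 6.57%.

6.57 weight percent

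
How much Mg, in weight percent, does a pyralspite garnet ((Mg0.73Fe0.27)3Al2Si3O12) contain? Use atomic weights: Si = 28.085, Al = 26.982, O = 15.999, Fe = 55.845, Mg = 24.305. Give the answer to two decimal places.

Formula mass = 2.19×24.305 + 0.81×55.845 + 2×26.982 + 3×28.085 + 12×15.999 = 428.669 g/mol, of which 53.228 g is Mg.
So Mg makes up 53.228/428.669 = 0.1242 of the mass, i.e. 12.42%.

12.42 weight percent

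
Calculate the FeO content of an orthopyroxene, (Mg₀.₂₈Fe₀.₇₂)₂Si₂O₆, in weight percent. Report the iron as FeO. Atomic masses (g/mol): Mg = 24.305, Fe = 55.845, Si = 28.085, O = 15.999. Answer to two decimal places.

42.02 wt%

Formula mass = 246.192 g/mol.
1.44 Fe → 1.4400 mol FeO per formula unit; M(FeO) = 71.844, so FeO mass = 103.455 g.
103.455/246.192 × 100 = 42.02 wt%.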